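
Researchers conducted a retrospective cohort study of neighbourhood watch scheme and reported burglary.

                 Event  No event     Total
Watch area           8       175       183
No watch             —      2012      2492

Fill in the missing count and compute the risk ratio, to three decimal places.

0.227

The missing cell is in the unexposed row: 2492 − 2012 = 480.
So a = 8, b = 175, c = 480, d = 2012.
RR = [a/(a+b)] / [c/(c+d)] = (8/183) / (480/2492) = 0.04372/0.19262 = 0.22696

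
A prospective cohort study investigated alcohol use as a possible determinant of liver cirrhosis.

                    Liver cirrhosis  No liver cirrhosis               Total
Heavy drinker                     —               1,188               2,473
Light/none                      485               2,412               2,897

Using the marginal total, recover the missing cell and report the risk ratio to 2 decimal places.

3.10

The missing cell is in the exposed row: 2473 − 1188 = 1285.
So a = 1285, b = 1188, c = 485, d = 2412.
RR = [a/(a+b)] / [c/(c+d)] = (1285/2473) / (485/2897) = 0.51961/0.16741 = 3.10374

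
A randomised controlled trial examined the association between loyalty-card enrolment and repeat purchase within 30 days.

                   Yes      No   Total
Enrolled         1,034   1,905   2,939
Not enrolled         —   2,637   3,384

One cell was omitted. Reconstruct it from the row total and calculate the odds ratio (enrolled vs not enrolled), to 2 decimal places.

The missing cell is in the unexposed row: 3384 − 2637 = 747.
So a = 1034, b = 1905, c = 747, d = 2637.
OR = (a·d)/(b·c) = (1034 × 2637) / (1905 × 747) = 2726658 / 1423035 = 1.91609

1.92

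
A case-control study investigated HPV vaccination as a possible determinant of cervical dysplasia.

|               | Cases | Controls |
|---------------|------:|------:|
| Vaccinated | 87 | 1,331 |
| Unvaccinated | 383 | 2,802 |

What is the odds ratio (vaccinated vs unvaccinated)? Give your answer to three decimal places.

0.478

Cells: a = 87, b = 1331, c = 383, d = 2802.
OR = (a·d)/(b·c) = (87 × 2802) / (1331 × 383) = 243774 / 509773 = 0.47820
Exposure is associated with lower odds of cervical dysplasia (OR = 0.48 < 1).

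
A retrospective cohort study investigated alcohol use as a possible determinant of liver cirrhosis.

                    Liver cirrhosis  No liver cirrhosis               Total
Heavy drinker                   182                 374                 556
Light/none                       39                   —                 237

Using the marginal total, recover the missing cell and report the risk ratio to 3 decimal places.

The missing cell is in the unexposed row: 237 − 39 = 198.
So a = 182, b = 374, c = 39, d = 198.
RR = [a/(a+b)] / [c/(c+d)] = (182/556) / (39/237) = 0.32734/0.16456 = 1.98921

1.989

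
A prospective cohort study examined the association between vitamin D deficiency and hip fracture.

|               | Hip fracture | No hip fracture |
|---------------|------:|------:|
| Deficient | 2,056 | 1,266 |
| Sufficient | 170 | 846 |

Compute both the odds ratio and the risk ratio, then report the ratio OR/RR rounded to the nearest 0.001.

Cells: a = 2056, b = 1266, c = 170, d = 846.
OR = (2056·846)/(1266·170) = 1739376/215220 = 8.08185
Risk in exposed = 2056/3322 = 0.61890; risk in unexposed = 170/1016 = 0.16732; RR = 3.69886
OR/RR = 8.08185 / 3.69886 = 2.18496
The outcome is not rare, so the OR lies further from 1 than the RR.

2.185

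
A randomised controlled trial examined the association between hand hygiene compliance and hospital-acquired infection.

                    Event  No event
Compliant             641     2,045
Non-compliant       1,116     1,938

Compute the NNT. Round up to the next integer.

8

Risk in treated group = 641/2686 = 0.23864; risk in control = 1116/3054 = 0.36542.
Absolute risk reduction = 0.36542 − 0.23864 = 0.12678
NNT = 1 / ARR = 1 / 0.12678 = 7.888 → round up → 8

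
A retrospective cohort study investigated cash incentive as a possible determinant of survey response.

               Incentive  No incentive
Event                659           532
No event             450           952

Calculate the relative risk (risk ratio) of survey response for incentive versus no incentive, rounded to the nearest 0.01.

1.66

Reading the table with exposure as columns: a = 659 (Incentive, case), b = 450 (Incentive, non-case), c = 532 (No incentive, case), d = 952.
Risk in exposed = 659/1109 = 0.59423; risk in unexposed = 532/1484 = 0.35849.
RR = 0.59423 / 0.35849 = 1.65759
The risk among the exposed is 1.66 times that among the unexposed.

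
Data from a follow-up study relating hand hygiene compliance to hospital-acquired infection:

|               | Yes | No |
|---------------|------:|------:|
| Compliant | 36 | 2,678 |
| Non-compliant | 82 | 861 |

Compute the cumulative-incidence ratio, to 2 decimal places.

Cells: a = 36, b = 2678, c = 82, d = 861.
Risk in exposed = 36/2714 = 0.01326; risk in unexposed = 82/943 = 0.08696.
RR = 0.01326 / 0.08696 = 0.15254
The risk is 85% lower among the exposed than among the unexposed.

0.15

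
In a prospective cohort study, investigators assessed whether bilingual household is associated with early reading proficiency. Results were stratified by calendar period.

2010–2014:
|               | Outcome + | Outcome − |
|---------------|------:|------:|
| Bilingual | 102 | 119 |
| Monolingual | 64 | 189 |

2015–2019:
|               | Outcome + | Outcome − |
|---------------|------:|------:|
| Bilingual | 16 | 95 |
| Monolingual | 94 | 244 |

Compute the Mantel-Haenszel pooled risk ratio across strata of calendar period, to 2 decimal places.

RR_MH = Σ(aᵢ·n₀ᵢ/nᵢ) / Σ(cᵢ·n₁ᵢ/nᵢ), with n₁ᵢ = aᵢ+bᵢ (exposed), n₀ᵢ = cᵢ+dᵢ (unexposed), nᵢ = n₁ᵢ+n₀ᵢ.
Stratum 1 (2010–2014): n₁ = 221, n₀ = 253, n = 474; a·n₀/n = 102·253/474 = 54.4430; c·n₁/n = 64·221/474 = 29.8397
Stratum 2 (2015–2019): n₁ = 111, n₀ = 338, n = 449; a·n₀/n = 16·338/449 = 12.0445; c·n₁/n = 94·111/449 = 23.2383
RR_MH = (54.4430 + 12.0445) / (29.8397 + 23.2383) = 66.4876 / 53.0780 = 1.25264

1.25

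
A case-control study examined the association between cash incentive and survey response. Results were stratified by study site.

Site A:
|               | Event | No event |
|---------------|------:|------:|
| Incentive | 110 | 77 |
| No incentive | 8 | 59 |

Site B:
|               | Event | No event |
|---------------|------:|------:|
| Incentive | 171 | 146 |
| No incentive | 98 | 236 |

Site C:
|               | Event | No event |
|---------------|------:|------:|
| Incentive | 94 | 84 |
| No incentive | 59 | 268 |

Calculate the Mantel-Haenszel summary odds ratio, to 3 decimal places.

OR_MH = Σ(aᵢdᵢ/nᵢ) / Σ(bᵢcᵢ/nᵢ), where nᵢ is the stratum total.
Stratum 1 (Site A): n = 254; a·d/n = 110·59/254 = 25.5512; b·c/n = 77·8/254 = 2.4252
Stratum 2 (Site B): n = 651; a·d/n = 171·236/651 = 61.9908; b·c/n = 146·98/651 = 21.9785
Stratum 3 (Site C): n = 505; a·d/n = 94·268/505 = 49.8851; b·c/n = 84·59/505 = 9.8139
OR_MH = (25.5512 + 61.9908 + 49.8851) / (2.4252 + 21.9785 + 9.8139) = 137.4271 / 34.2176 = 4.01628

4.016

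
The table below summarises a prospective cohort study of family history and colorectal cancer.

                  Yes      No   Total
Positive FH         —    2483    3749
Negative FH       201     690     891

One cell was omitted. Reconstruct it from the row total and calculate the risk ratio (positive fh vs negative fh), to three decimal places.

The missing cell is in the exposed row: 3749 − 2483 = 1266.
So a = 1266, b = 2483, c = 201, d = 690.
RR = [a/(a+b)] / [c/(c+d)] = (1266/3749) / (201/891) = 0.33769/0.22559 = 1.49692

1.497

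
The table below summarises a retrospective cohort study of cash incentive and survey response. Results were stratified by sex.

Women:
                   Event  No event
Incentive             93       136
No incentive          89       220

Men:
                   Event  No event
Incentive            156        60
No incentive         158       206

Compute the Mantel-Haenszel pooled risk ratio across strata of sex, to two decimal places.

1.56

RR_MH = Σ(aᵢ·n₀ᵢ/nᵢ) / Σ(cᵢ·n₁ᵢ/nᵢ), with n₁ᵢ = aᵢ+bᵢ (exposed), n₀ᵢ = cᵢ+dᵢ (unexposed), nᵢ = n₁ᵢ+n₀ᵢ.
Stratum 1 (Women): n₁ = 229, n₀ = 309, n = 538; a·n₀/n = 93·309/538 = 53.4145; c·n₁/n = 89·229/538 = 37.8829
Stratum 2 (Men): n₁ = 216, n₀ = 364, n = 580; a·n₀/n = 156·364/580 = 97.9034; c·n₁/n = 158·216/580 = 58.8414
RR_MH = (53.4145 + 97.9034) / (37.8829 + 58.8414) = 151.3179 / 96.7243 = 1.56443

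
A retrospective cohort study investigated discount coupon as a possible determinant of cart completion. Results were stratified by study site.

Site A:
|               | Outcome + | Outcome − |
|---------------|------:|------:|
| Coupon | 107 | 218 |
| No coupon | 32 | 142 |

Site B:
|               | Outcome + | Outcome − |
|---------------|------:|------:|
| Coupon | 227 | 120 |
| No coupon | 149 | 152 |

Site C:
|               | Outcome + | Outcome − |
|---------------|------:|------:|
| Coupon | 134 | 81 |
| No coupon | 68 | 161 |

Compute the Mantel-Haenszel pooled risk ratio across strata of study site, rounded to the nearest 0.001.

1.586

RR_MH = Σ(aᵢ·n₀ᵢ/nᵢ) / Σ(cᵢ·n₁ᵢ/nᵢ), with n₁ᵢ = aᵢ+bᵢ (exposed), n₀ᵢ = cᵢ+dᵢ (unexposed), nᵢ = n₁ᵢ+n₀ᵢ.
Stratum 1 (Site A): n₁ = 325, n₀ = 174, n = 499; a·n₀/n = 107·174/499 = 37.3106; c·n₁/n = 32·325/499 = 20.8417
Stratum 2 (Site B): n₁ = 347, n₀ = 301, n = 648; a·n₀/n = 227·301/648 = 105.4429; c·n₁/n = 149·347/648 = 79.7886
Stratum 3 (Site C): n₁ = 215, n₀ = 229, n = 444; a·n₀/n = 134·229/444 = 69.1126; c·n₁/n = 68·215/444 = 32.9279
RR_MH = (37.3106 + 105.4429 + 69.1126) / (20.8417 + 79.7886 + 32.9279) = 211.8661 / 133.5582 = 1.58632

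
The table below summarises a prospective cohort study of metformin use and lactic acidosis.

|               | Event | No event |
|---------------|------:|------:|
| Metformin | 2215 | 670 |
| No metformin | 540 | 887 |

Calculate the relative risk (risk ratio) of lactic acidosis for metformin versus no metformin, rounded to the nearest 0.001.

Cells: a = 2215, b = 670, c = 540, d = 887.
Risk in exposed = 2215/2885 = 0.76776; risk in unexposed = 540/1427 = 0.37842.
RR = 0.76776 / 0.37842 = 2.02889
The risk among the exposed is 2.03 times that among the unexposed.

2.029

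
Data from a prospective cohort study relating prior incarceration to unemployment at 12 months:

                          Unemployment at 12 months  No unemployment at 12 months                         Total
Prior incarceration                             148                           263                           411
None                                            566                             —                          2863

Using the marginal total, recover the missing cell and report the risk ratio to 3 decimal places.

1.821

The missing cell is in the unexposed row: 2863 − 566 = 2297.
So a = 148, b = 263, c = 566, d = 2297.
RR = [a/(a+b)] / [c/(c+d)] = (148/411) / (566/2863) = 0.36010/0.19769 = 1.82148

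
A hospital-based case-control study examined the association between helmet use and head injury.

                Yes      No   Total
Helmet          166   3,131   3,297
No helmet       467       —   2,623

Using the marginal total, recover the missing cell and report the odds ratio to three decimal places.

The missing cell is in the unexposed row: 2623 − 467 = 2156.
So a = 166, b = 3131, c = 467, d = 2156.
OR = (a·d)/(b·c) = (166 × 2156) / (3131 × 467) = 357896 / 1462177 = 0.24477

0.245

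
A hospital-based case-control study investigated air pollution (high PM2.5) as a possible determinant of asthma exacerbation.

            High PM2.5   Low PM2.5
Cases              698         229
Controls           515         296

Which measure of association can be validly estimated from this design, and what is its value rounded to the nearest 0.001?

1.752

Reading the table with exposure as columns: a = 698 (High PM2.5, case), b = 515 (High PM2.5, non-case), c = 229 (Low PM2.5, case), d = 296.
This is a hospital-based case-control study: participants were sampled on outcome status, so risks in the source population cannot be estimated directly — relative risk is not valid here. The odds ratio is the appropriate measure.
OR = (a·d)/(b·c) = (698 × 296) / (515 × 229) = 206608 / 117935 = 1.75188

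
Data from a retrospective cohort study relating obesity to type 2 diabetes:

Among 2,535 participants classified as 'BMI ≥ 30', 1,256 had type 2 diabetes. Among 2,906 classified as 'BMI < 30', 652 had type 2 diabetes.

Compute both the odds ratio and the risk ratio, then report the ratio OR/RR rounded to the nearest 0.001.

From the description: a = 1256, b = 1279, c = 652, d = 2254.
OR = (1256·2254)/(1279·652) = 2831024/833908 = 3.39489
Risk in exposed = 1256/2535 = 0.49546; risk in unexposed = 652/2906 = 0.22436; RR = 2.20831
OR/RR = 3.39489 / 2.20831 = 1.53733
The outcome is not rare, so the OR lies further from 1 than the RR.

1.537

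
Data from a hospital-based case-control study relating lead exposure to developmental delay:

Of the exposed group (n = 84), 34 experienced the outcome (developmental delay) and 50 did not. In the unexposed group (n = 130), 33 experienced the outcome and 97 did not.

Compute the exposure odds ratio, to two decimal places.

2.00

From the description: a = 34, b = 50, c = 33, d = 97.
OR = (a·d)/(b·c) = (34 × 97) / (50 × 33) = 3298 / 1650 = 1.99879
The odds of developmental delay are about 2.00 times as high in the exposed group.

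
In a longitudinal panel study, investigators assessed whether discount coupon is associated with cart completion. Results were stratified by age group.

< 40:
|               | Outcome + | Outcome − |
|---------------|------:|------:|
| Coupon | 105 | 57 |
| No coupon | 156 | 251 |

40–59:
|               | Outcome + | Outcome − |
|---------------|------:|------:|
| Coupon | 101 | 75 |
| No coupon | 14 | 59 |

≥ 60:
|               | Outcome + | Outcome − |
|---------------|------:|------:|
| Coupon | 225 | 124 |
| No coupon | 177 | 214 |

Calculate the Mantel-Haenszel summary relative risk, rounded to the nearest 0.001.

RR_MH = Σ(aᵢ·n₀ᵢ/nᵢ) / Σ(cᵢ·n₁ᵢ/nᵢ), with n₁ᵢ = aᵢ+bᵢ (exposed), n₀ᵢ = cᵢ+dᵢ (unexposed), nᵢ = n₁ᵢ+n₀ᵢ.
Stratum 1 (< 40): n₁ = 162, n₀ = 407, n = 569; a·n₀/n = 105·407/569 = 75.1054; c·n₁/n = 156·162/569 = 44.4148
Stratum 2 (40–59): n₁ = 176, n₀ = 73, n = 249; a·n₀/n = 101·73/249 = 29.6104; c·n₁/n = 14·176/249 = 9.8956
Stratum 3 (≥ 60): n₁ = 349, n₀ = 391, n = 740; a·n₀/n = 225·391/740 = 118.8851; c·n₁/n = 177·349/740 = 83.4770
RR_MH = (75.1054 + 29.6104 + 118.8851) / (44.4148 + 9.8956 + 83.4770) = 223.6010 / 137.7874 = 1.62280

1.623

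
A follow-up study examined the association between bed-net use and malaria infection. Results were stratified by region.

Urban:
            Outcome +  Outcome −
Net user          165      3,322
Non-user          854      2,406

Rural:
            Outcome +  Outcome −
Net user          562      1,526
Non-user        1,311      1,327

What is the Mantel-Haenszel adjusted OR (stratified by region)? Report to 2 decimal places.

0.26

OR_MH = Σ(aᵢdᵢ/nᵢ) / Σ(bᵢcᵢ/nᵢ), where nᵢ is the stratum total.
Stratum 1 (Urban): n = 6747; a·d/n = 165·2406/6747 = 58.8395; b·c/n = 3322·854/6747 = 420.4814
Stratum 2 (Rural): n = 4726; a·d/n = 562·1327/4726 = 157.8024; b·c/n = 1526·1311/4726 = 423.3149
OR_MH = (58.8395 + 157.8024) / (420.4814 + 423.3149) = 216.6419 / 843.7963 = 0.25675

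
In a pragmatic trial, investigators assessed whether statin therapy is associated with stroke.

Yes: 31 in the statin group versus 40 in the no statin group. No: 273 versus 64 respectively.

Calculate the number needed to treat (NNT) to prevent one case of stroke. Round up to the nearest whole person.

4

Risk in treated group = 31/304 = 0.10197; risk in control = 40/104 = 0.38462.
Absolute risk reduction = 0.38462 − 0.10197 = 0.28264
NNT = 1 / ARR = 1 / 0.28264 = 3.538 → round up → 4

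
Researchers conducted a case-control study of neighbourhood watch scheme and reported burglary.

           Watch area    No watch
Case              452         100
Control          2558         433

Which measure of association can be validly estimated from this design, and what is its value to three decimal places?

0.765

Reading the table with exposure as columns: a = 452 (Watch area, case), b = 2558 (Watch area, non-case), c = 100 (No watch, case), d = 433.
This is a case-control study: participants were sampled on outcome status, so risks in the source population cannot be estimated directly — relative risk is not valid here. The odds ratio is the appropriate measure.
OR = (a·d)/(b·c) = (452 × 433) / (2558 × 100) = 195716 / 255800 = 0.76511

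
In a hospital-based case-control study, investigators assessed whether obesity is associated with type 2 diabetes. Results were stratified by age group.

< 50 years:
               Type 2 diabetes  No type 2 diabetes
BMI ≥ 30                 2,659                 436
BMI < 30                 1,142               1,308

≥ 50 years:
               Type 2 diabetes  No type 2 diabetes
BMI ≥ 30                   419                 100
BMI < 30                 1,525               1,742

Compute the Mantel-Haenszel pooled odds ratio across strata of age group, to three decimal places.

OR_MH = Σ(aᵢdᵢ/nᵢ) / Σ(bᵢcᵢ/nᵢ), where nᵢ is the stratum total.
Stratum 1 (< 50 years): n = 5545; a·d/n = 2659·1308/5545 = 627.2267; b·c/n = 436·1142/5545 = 89.7948
Stratum 2 (≥ 50 years): n = 3786; a·d/n = 419·1742/3786 = 192.7887; b·c/n = 100·1525/3786 = 40.2800
OR_MH = (627.2267 + 192.7887) / (89.7948 + 40.2800) = 820.0154 / 130.0747 = 6.30419

6.304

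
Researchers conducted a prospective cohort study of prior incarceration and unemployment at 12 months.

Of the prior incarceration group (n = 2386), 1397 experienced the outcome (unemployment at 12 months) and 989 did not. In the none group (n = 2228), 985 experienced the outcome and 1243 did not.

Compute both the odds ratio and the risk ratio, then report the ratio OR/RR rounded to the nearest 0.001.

From the description: a = 1397, b = 989, c = 985, d = 1243.
OR = (1397·1243)/(989·985) = 1736471/974165 = 1.78252
Risk in exposed = 1397/2386 = 0.58550; risk in unexposed = 985/2228 = 0.44210; RR = 1.32436
OR/RR = 1.78252 / 1.32436 = 1.34595
The outcome is not rare, so the OR lies further from 1 than the RR.

1.346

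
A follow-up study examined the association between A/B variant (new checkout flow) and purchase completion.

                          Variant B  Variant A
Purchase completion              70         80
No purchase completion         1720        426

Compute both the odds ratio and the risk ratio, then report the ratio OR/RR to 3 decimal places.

Reading the table with exposure as columns: a = 70 (Variant B, case), b = 1720 (Variant B, non-case), c = 80 (Variant A, case), d = 426.
OR = (70·426)/(1720·80) = 29820/137600 = 0.21672
Risk in exposed = 70/1790 = 0.03911; risk in unexposed = 80/506 = 0.15810; RR = 0.24735
OR/RR = 0.21672 / 0.24735 = 0.87616
The outcome is not rare, so the OR lies further from 1 than the RR.

0.876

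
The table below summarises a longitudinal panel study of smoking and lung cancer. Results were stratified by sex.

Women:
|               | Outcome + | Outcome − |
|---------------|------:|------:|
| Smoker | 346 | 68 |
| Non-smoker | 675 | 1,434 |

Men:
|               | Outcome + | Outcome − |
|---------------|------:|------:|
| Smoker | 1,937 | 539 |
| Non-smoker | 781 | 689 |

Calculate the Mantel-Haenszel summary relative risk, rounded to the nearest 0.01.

1.68

RR_MH = Σ(aᵢ·n₀ᵢ/nᵢ) / Σ(cᵢ·n₁ᵢ/nᵢ), with n₁ᵢ = aᵢ+bᵢ (exposed), n₀ᵢ = cᵢ+dᵢ (unexposed), nᵢ = n₁ᵢ+n₀ᵢ.
Stratum 1 (Women): n₁ = 414, n₀ = 2109, n = 2523; a·n₀/n = 346·2109/2523 = 289.2247; c·n₁/n = 675·414/2523 = 110.7610
Stratum 2 (Men): n₁ = 2476, n₀ = 1470, n = 3946; a·n₀/n = 1937·1470/3946 = 721.5890; c·n₁/n = 781·2476/3946 = 490.0547
RR_MH = (289.2247 + 721.5890) / (110.7610 + 490.0547) = 1010.8137 / 600.8157 = 1.68240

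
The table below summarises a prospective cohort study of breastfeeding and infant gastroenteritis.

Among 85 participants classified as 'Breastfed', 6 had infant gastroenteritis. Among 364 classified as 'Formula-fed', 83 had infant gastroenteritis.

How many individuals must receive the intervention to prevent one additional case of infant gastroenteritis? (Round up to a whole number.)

Risk in treated group = 6/85 = 0.07059; risk in control = 83/364 = 0.22802.
Absolute risk reduction = 0.22802 − 0.07059 = 0.15743
NNT = 1 / ARR = 1 / 0.15743 = 6.352 → round up → 7

7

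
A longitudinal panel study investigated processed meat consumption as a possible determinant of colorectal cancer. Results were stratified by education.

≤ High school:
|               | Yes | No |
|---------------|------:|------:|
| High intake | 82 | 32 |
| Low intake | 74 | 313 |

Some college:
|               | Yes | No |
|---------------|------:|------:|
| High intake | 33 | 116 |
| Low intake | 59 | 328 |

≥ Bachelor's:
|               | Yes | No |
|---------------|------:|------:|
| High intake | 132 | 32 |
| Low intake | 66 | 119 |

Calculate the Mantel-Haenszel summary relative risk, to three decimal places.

RR_MH = Σ(aᵢ·n₀ᵢ/nᵢ) / Σ(cᵢ·n₁ᵢ/nᵢ), with n₁ᵢ = aᵢ+bᵢ (exposed), n₀ᵢ = cᵢ+dᵢ (unexposed), nᵢ = n₁ᵢ+n₀ᵢ.
Stratum 1 (≤ High school): n₁ = 114, n₀ = 387, n = 501; a·n₀/n = 82·387/501 = 63.3413; c·n₁/n = 74·114/501 = 16.8383
Stratum 2 (Some college): n₁ = 149, n₀ = 387, n = 536; a·n₀/n = 33·387/536 = 23.8265; c·n₁/n = 59·149/536 = 16.4011
Stratum 3 (≥ Bachelor's): n₁ = 164, n₀ = 185, n = 349; a·n₀/n = 132·185/349 = 69.9713; c·n₁/n = 66·164/349 = 31.0143
RR_MH = (63.3413 + 23.8265 + 69.9713) / (16.8383 + 16.4011 + 31.0143) = 157.1392 / 64.2538 = 2.44560

2.446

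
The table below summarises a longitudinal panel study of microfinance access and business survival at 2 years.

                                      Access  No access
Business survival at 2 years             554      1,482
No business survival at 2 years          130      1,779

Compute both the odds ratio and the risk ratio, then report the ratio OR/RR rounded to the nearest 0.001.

Reading the table with exposure as columns: a = 554 (Access, case), b = 130 (Access, non-case), c = 1482 (No access, case), d = 1779.
OR = (554·1779)/(130·1482) = 985566/192660 = 5.11557
Risk in exposed = 554/684 = 0.80994; risk in unexposed = 1482/3261 = 0.45446; RR = 1.78220
OR/RR = 5.11557 / 1.78220 = 2.87037
The outcome is not rare, so the OR lies further from 1 than the RR.

2.870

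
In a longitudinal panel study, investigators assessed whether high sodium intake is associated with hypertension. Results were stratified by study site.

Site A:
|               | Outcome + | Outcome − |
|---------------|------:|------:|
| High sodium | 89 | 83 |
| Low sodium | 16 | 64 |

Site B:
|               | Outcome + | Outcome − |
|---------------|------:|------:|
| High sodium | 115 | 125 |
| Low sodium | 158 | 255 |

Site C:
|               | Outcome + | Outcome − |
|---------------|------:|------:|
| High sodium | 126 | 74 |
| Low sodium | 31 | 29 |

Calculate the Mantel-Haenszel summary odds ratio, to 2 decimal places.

OR_MH = Σ(aᵢdᵢ/nᵢ) / Σ(bᵢcᵢ/nᵢ), where nᵢ is the stratum total.
Stratum 1 (Site A): n = 252; a·d/n = 89·64/252 = 22.6032; b·c/n = 83·16/252 = 5.2698
Stratum 2 (Site B): n = 653; a·d/n = 115·255/653 = 44.9081; b·c/n = 125·158/653 = 30.2450
Stratum 3 (Site C): n = 260; a·d/n = 126·29/260 = 14.0538; b·c/n = 74·31/260 = 8.8231
OR_MH = (22.6032 + 44.9081 + 14.0538) / (5.2698 + 30.2450 + 8.8231) = 81.5651 / 44.3379 = 1.83962

1.84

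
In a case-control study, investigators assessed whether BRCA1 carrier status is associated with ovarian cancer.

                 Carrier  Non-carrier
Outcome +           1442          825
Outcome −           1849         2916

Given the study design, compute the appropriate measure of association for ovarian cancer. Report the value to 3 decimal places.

Reading the table with exposure as columns: a = 1442 (Carrier, case), b = 1849 (Carrier, non-case), c = 825 (Non-carrier, case), d = 2916.
This is a case-control study: participants were sampled on outcome status, so risks in the source population cannot be estimated directly — relative risk is not valid here. The odds ratio is the appropriate measure.
OR = (a·d)/(b·c) = (1442 × 2916) / (1849 × 825) = 4204872 / 1525425 = 2.75652

2.757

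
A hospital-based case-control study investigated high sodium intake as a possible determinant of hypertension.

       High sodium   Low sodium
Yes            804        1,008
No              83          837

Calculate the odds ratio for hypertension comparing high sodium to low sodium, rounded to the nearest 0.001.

8.043

Reading the table with exposure as columns: a = 804 (High sodium, case), b = 83 (High sodium, non-case), c = 1008 (Low sodium, case), d = 837.
OR = (a·d)/(b·c) = (804 × 837) / (83 × 1008) = 672948 / 83664 = 8.04346
The odds of hypertension are about 8.04 times as high in the high sodium group.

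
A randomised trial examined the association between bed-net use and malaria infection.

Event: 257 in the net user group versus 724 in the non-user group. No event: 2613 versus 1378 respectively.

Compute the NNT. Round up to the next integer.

4

Risk in treated group = 257/2870 = 0.08955; risk in control = 724/2102 = 0.34443.
Absolute risk reduction = 0.34443 − 0.08955 = 0.25489
NNT = 1 / ARR = 1 / 0.25489 = 3.923 → round up → 4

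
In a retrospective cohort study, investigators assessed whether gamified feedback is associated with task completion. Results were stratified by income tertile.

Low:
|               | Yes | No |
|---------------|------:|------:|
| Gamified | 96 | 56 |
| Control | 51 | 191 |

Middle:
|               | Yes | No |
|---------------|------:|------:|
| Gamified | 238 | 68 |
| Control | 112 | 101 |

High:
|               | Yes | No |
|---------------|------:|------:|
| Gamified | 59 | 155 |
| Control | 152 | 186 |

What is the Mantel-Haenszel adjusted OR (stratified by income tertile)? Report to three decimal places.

1.745

OR_MH = Σ(aᵢdᵢ/nᵢ) / Σ(bᵢcᵢ/nᵢ), where nᵢ is the stratum total.
Stratum 1 (Low): n = 394; a·d/n = 96·191/394 = 46.5381; b·c/n = 56·51/394 = 7.2487
Stratum 2 (Middle): n = 519; a·d/n = 238·101/519 = 46.3160; b·c/n = 68·112/519 = 14.6744
Stratum 3 (High): n = 552; a·d/n = 59·186/552 = 19.8804; b·c/n = 155·152/552 = 42.6812
OR_MH = (46.5381 + 46.3160 + 19.8804) / (7.2487 + 14.6744 + 42.6812) = 112.7345 / 64.6043 = 1.74500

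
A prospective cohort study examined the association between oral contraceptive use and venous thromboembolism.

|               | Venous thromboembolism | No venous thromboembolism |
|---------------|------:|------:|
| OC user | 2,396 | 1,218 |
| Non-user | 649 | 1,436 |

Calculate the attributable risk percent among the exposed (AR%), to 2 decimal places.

53.05

Cells: a = 2396, b = 1218, c = 649, d = 1436.
Risk in exposed = 2396/3614 = 0.66298; risk in unexposed = 649/2085 = 0.31127.
RR = 0.66298/0.31127 = 2.12990
AR% = (RR − 1)/RR × 100 = (2.12990 − 1)/2.12990 × 100 = 53.0495%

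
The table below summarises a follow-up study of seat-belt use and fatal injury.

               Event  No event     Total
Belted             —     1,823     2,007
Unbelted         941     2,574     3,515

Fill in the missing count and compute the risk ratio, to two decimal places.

0.34

The missing cell is in the exposed row: 2007 − 1823 = 184.
So a = 184, b = 1823, c = 941, d = 2574.
RR = [a/(a+b)] / [c/(c+d)] = (184/2007) / (941/3515) = 0.09168/0.26771 = 0.34246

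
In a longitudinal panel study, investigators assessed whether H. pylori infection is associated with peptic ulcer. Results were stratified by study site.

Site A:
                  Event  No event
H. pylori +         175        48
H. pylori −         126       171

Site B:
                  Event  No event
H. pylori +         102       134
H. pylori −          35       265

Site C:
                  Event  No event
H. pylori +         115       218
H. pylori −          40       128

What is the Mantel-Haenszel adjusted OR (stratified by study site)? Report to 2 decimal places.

3.64

OR_MH = Σ(aᵢdᵢ/nᵢ) / Σ(bᵢcᵢ/nᵢ), where nᵢ is the stratum total.
Stratum 1 (Site A): n = 520; a·d/n = 175·171/520 = 57.5481; b·c/n = 48·126/520 = 11.6308
Stratum 2 (Site B): n = 536; a·d/n = 102·265/536 = 50.4291; b·c/n = 134·35/536 = 8.7500
Stratum 3 (Site C): n = 501; a·d/n = 115·128/501 = 29.3812; b·c/n = 218·40/501 = 17.4052
OR_MH = (57.5481 + 50.4291 + 29.3812) / (11.6308 + 8.7500 + 17.4052) = 137.3584 / 37.7860 = 3.63517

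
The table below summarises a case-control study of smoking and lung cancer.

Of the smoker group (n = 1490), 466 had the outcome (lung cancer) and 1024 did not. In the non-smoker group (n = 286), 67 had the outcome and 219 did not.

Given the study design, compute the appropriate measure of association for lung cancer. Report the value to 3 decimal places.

From the description: a = 466, b = 1024, c = 67, d = 219.
This is a case-control study: participants were sampled on outcome status, so risks in the source population cannot be estimated directly — relative risk is not valid here. The odds ratio is the appropriate measure.
OR = (a·d)/(b·c) = (466 × 219) / (1024 × 67) = 102054 / 68608 = 1.48749

1.487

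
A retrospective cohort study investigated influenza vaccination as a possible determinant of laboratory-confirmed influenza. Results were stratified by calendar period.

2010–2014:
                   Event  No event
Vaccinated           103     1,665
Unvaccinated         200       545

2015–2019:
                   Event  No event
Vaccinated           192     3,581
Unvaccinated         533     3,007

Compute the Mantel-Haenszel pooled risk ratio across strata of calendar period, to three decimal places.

0.297

RR_MH = Σ(aᵢ·n₀ᵢ/nᵢ) / Σ(cᵢ·n₁ᵢ/nᵢ), with n₁ᵢ = aᵢ+bᵢ (exposed), n₀ᵢ = cᵢ+dᵢ (unexposed), nᵢ = n₁ᵢ+n₀ᵢ.
Stratum 1 (2010–2014): n₁ = 1768, n₀ = 745, n = 2513; a·n₀/n = 103·745/2513 = 30.5352; c·n₁/n = 200·1768/2513 = 140.7083
Stratum 2 (2015–2019): n₁ = 3773, n₀ = 3540, n = 7313; a·n₀/n = 192·3540/7313 = 92.9413; c·n₁/n = 533·3773/7313 = 274.9910
RR_MH = (30.5352 + 92.9413) / (140.7083 + 274.9910) = 123.4766 / 415.6993 = 0.29703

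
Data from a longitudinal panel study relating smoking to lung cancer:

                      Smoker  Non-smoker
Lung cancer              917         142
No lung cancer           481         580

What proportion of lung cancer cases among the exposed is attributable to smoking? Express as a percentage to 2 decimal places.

Reading the table with exposure as columns: a = 917 (Smoker, case), b = 481 (Smoker, non-case), c = 142 (Non-smoker, case), d = 580.
Risk in exposed = 917/1398 = 0.65594; risk in unexposed = 142/722 = 0.19668.
RR = 0.65594/0.19668 = 3.33512
AR% = (RR − 1)/RR × 100 = (3.33512 − 1)/3.33512 × 100 = 70.0160%

70.02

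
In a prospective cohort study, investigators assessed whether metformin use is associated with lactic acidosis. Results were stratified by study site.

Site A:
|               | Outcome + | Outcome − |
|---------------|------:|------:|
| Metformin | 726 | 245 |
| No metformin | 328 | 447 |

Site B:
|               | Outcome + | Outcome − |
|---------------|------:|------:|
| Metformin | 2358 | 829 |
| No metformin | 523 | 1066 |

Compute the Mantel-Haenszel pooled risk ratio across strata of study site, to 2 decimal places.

2.08

RR_MH = Σ(aᵢ·n₀ᵢ/nᵢ) / Σ(cᵢ·n₁ᵢ/nᵢ), with n₁ᵢ = aᵢ+bᵢ (exposed), n₀ᵢ = cᵢ+dᵢ (unexposed), nᵢ = n₁ᵢ+n₀ᵢ.
Stratum 1 (Site A): n₁ = 971, n₀ = 775, n = 1746; a·n₀/n = 726·775/1746 = 322.2509; c·n₁/n = 328·971/1746 = 182.4101
Stratum 2 (Site B): n₁ = 3187, n₀ = 1589, n = 4776; a·n₀/n = 2358·1589/4776 = 784.5188; c·n₁/n = 523·3187/4776 = 348.9952
RR_MH = (322.2509 + 784.5188) / (182.4101 + 348.9952) = 1106.7697 / 531.4053 = 2.08272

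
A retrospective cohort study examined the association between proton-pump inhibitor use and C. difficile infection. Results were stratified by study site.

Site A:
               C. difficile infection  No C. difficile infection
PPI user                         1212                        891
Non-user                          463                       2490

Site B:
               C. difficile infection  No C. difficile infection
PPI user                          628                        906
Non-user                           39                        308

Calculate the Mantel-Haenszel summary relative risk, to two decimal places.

RR_MH = Σ(aᵢ·n₀ᵢ/nᵢ) / Σ(cᵢ·n₁ᵢ/nᵢ), with n₁ᵢ = aᵢ+bᵢ (exposed), n₀ᵢ = cᵢ+dᵢ (unexposed), nᵢ = n₁ᵢ+n₀ᵢ.
Stratum 1 (Site A): n₁ = 2103, n₀ = 2953, n = 5056; a·n₀/n = 1212·2953/5056 = 707.8790; c·n₁/n = 463·2103/5056 = 192.5809
Stratum 2 (Site B): n₁ = 1534, n₀ = 347, n = 1881; a·n₀/n = 628·347/1881 = 115.8511; c·n₁/n = 39·1534/1881 = 31.8054
RR_MH = (707.8790 + 115.8511) / (192.5809 + 31.8054) = 823.7301 / 224.3863 = 3.67104

3.67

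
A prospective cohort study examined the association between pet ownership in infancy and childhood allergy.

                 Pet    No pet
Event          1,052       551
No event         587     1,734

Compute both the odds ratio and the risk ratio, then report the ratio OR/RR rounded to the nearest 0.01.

2.12

Reading the table with exposure as columns: a = 1052 (Pet, case), b = 587 (Pet, non-case), c = 551 (No pet, case), d = 1734.
OR = (1052·1734)/(587·551) = 1824168/323437 = 5.63995
Risk in exposed = 1052/1639 = 0.64185; risk in unexposed = 551/2285 = 0.24114; RR = 2.66178
OR/RR = 5.63995 / 2.66178 = 2.11887
The outcome is not rare, so the OR lies further from 1 than the RR.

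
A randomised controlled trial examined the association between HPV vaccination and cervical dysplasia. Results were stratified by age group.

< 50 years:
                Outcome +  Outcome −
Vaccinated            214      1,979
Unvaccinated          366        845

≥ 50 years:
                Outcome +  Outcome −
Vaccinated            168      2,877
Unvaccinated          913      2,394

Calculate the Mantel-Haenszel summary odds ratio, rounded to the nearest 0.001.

OR_MH = Σ(aᵢdᵢ/nᵢ) / Σ(bᵢcᵢ/nᵢ), where nᵢ is the stratum total.
Stratum 1 (< 50 years): n = 3404; a·d/n = 214·845/3404 = 53.1228; b·c/n = 1979·366/3404 = 212.7832
Stratum 2 (≥ 50 years): n = 6352; a·d/n = 168·2394/6352 = 63.3174; b·c/n = 2877·913/6352 = 413.5235
OR_MH = (53.1228 + 63.3174) / (212.7832 + 413.5235) = 116.4402 / 626.3067 = 0.18592

0.186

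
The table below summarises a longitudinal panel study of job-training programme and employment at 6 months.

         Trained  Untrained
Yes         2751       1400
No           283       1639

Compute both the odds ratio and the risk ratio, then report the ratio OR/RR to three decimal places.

5.782

Reading the table with exposure as columns: a = 2751 (Trained, case), b = 283 (Trained, non-case), c = 1400 (Untrained, case), d = 1639.
OR = (2751·1639)/(283·1400) = 4508889/396200 = 11.38034
Risk in exposed = 2751/3034 = 0.90672; risk in unexposed = 1400/3039 = 0.46068; RR = 1.96824
OR/RR = 11.38034 / 1.96824 = 5.78199
The outcome is not rare, so the OR lies further from 1 than the RR.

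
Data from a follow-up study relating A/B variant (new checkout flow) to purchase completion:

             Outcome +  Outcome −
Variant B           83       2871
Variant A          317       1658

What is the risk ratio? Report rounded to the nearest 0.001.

Cells: a = 83, b = 2871, c = 317, d = 1658.
Risk in exposed = 83/2954 = 0.02810; risk in unexposed = 317/1975 = 0.16051.
RR = 0.02810 / 0.16051 = 0.17506
The risk is 82% lower among the exposed than among the unexposed.

0.175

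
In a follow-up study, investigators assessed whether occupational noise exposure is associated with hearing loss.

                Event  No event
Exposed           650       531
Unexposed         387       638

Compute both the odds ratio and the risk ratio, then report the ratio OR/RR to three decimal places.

1.384

Cells: a = 650, b = 531, c = 387, d = 638.
OR = (650·638)/(531·387) = 414700/205497 = 2.01803
Risk in exposed = 650/1181 = 0.55038; risk in unexposed = 387/1025 = 0.37756; RR = 1.45773
OR/RR = 2.01803 / 1.45773 = 1.38437
The outcome is not rare, so the OR lies further from 1 than the RR.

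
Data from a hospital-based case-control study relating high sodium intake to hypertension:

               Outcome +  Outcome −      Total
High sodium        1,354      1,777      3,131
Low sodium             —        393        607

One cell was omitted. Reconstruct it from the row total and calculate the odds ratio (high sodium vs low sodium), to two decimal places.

The missing cell is in the unexposed row: 607 − 393 = 214.
So a = 1354, b = 1777, c = 214, d = 393.
OR = (a·d)/(b·c) = (1354 × 393) / (1777 × 214) = 532122 / 380278 = 1.39930

1.40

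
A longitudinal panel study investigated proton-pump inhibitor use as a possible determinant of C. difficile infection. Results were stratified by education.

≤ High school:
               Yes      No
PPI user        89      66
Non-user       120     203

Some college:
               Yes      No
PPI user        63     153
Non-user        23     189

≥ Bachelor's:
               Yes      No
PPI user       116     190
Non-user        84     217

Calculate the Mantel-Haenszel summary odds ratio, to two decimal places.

OR_MH = Σ(aᵢdᵢ/nᵢ) / Σ(bᵢcᵢ/nᵢ), where nᵢ is the stratum total.
Stratum 1 (≤ High school): n = 478; a·d/n = 89·203/478 = 37.7971; b·c/n = 66·120/478 = 16.5690
Stratum 2 (Some college): n = 428; a·d/n = 63·189/428 = 27.8201; b·c/n = 153·23/428 = 8.2220
Stratum 3 (≥ Bachelor's): n = 607; a·d/n = 116·217/607 = 41.4695; b·c/n = 190·84/607 = 26.2932
OR_MH = (37.7971 + 27.8201 + 41.4695) / (16.5690 + 8.2220 + 26.2932) = 107.0867 / 51.0842 = 2.09628

2.10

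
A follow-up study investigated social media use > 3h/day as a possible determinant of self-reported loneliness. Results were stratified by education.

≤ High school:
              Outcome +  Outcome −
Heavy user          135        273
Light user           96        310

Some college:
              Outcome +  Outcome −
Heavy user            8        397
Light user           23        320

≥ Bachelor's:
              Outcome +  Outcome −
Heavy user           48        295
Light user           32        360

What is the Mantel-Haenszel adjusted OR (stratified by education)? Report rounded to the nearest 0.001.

1.369

OR_MH = Σ(aᵢdᵢ/nᵢ) / Σ(bᵢcᵢ/nᵢ), where nᵢ is the stratum total.
Stratum 1 (≤ High school): n = 814; a·d/n = 135·310/814 = 51.4128; b·c/n = 273·96/814 = 32.1966
Stratum 2 (Some college): n = 748; a·d/n = 8·320/748 = 3.4225; b·c/n = 397·23/748 = 12.2072
Stratum 3 (≥ Bachelor's): n = 735; a·d/n = 48·360/735 = 23.5102; b·c/n = 295·32/735 = 12.8435
OR_MH = (51.4128 + 3.4225 + 23.5102) / (32.1966 + 12.2072 + 12.8435) = 78.3454 / 57.2473 = 1.36854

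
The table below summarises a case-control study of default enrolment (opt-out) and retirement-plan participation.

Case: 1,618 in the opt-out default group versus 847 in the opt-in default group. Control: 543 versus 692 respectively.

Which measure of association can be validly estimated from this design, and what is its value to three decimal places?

From the description: a = 1618, b = 543, c = 847, d = 692.
This is a case-control study: participants were sampled on outcome status, so risks in the source population cannot be estimated directly — relative risk is not valid here. The odds ratio is the appropriate measure.
OR = (a·d)/(b·c) = (1618 × 692) / (543 × 847) = 1119656 / 459921 = 2.43445

2.434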